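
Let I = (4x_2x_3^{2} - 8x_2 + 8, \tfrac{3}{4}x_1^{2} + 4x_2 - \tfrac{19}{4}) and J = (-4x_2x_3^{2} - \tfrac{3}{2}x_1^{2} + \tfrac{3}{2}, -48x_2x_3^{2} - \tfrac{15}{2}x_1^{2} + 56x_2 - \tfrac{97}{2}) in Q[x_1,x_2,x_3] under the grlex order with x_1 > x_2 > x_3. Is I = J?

Since reduced Gröbner bases are canonical representatives of ideals under a given ordering, it suffices to compute and compare them.
Buchberger on the first generating set:
f_1 = 4x_2x_3^{2} - 8x_2 + 8, LT = x_2x_3^{2}.
f_2 = \tfrac{3}{4}x_1^{2} + 4x_2 - \tfrac{19}{4}, LT = x_1^{2}.

The S-polynomials (S(f_1,f_2)) all reduce to 0 modulo the current basis, so we have a Gröbner basis.
Inter-reduce: drop elements whose leading term is divisible by another's, tail-reduce, and make monic.
Reduced Gröbner basis: {x_2x_3^{2} - 2x_2 + 2, x_1^{2} + \tfrac{16}{3}x_2 - \tfrac{19}{3}}.

Buchberger on the second generating set:
h_1 = -4x_2x_3^{2} - \tfrac{3}{2}x_1^{2} + \tfrac{3}{2}, LT = x_2x_3^{2}.
h_2 = -48x_2x_3^{2} - \tfrac{15}{2}x_1^{2} + 56x_2 - \tfrac{97}{2}, LT = x_2x_3^{2}.

S(h_1,h_2): lcm = x_2x_3^{2}. S = \tfrac{7}{32}x_1^{2} + \tfrac{7}{6}x_2 - \tfrac{133}{96}.
  leading term x_1^{2}: no divisor's leading term divides it; move \tfrac{7}{32}x_1^{2} to the remainder.
  leading term x_2: no divisor's leading term divides it; move \tfrac{7}{6}x_2 to the remainder.
  leading term 1: no divisor's leading term divides it; move -\tfrac{133}{96} to the remainder.
  remainder \tfrac{7}{32}x_1^{2} + \tfrac{7}{6}x_2 - \tfrac{133}{96} ≠ 0; add k_3 = \tfrac{7}{32}x_1^{2} + \tfrac{7}{6}x_2 - \tfrac{133}{96} to the basis.

The other S-polynomials (S(h_1,k_3), S(h_2,k_3)) all reduce to 0 modulo the current basis, so we have a Gröbner basis.
Inter-reduce: drop elements whose leading term is divisible by another's, tail-reduce, and make monic.
Reduced Gröbner basis: {x_2x_3^{2} - 2x_2 + 2, x_1^{2} + \tfrac{16}{3}x_2 - \tfrac{19}{3}}.

Same reduced basis, so the two generating sets span the same ideal.

Yes, the ideals are equal.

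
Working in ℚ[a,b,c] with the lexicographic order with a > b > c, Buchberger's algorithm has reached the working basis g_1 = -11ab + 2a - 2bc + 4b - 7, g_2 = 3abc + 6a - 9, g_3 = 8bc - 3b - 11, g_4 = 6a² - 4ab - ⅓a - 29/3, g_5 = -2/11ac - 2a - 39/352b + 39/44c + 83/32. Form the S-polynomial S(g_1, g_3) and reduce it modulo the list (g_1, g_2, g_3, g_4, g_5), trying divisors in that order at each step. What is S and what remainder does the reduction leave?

lcm(LM(g_1), LM(g_3)) = abc.
S = (lcm/LT(g_1))·g_1 − (lcm/LT(g_3))·g_3 = ⅜ab - 2/11ac + 11/8a + 2/11bc² - 4/11bc + 7/11c.
Reduce S modulo (g_1, g_2, g_3, g_4, g_5) in that order:
  leading term ab: subtract (-3/88)·g_1 from ⅜ab - 2/11ac + 11/8a + 2/11bc² - 4/11bc + 7/11c → -2/11ac + 127/88a + 2/11bc² - 19/44bc + 3/22b + 7/11c - 21/88
  leading term ac: subtract (1)·g_5 from -2/11ac + 127/88a + 2/11bc² - 19/44bc + 3/22b + 7/11c - 21/88 → 303/88a + 2/11bc² - 19/44bc + 87/352b - ¼c - 997/352
  leading term a: no divisor's leading term divides it; move 303/88a to the remainder.
  leading term bc²: subtract (1/44c)·g_3 from 2/11bc² - 19/44bc + 87/352b - ¼c - 997/352 → -4/11bc + 87/352b - 997/352
  leading term bc: subtract (-1/22)·g_3 from -4/11bc + 87/352b - 997/352 → 39/352b - 1173/352
  leading term b: no divisor's leading term divides it; move 39/352b to the remainder.
  leading term 1: no divisor's leading term divides it; move -1173/352 to the remainder.
The remainder 303/88a + 39/352b - 1173/352 is nonzero, so it would be added as the next basis element.

S(g_1, g_3) = ⅜ab - 2/11ac + 11/8a + 2/11bc² - 4/11bc + 7/11c; remainder on division = 303/88a + 39/352b - 1173/352.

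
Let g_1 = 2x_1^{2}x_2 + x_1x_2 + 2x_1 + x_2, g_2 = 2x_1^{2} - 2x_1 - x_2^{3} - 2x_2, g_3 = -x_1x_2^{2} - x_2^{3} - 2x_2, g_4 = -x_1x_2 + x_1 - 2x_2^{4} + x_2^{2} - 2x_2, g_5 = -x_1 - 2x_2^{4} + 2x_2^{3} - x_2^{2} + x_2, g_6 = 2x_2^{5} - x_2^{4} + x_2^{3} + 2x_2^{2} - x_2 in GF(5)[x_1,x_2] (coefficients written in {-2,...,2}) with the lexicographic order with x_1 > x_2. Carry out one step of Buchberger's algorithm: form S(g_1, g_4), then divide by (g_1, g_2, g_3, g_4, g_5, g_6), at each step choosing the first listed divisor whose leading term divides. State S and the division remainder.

S(g_1, g_4) = x_1^{2} - 2x_1x_2^{4} + x_1x_2^{2} + x_1x_2 + x_1 - 2x_2; remainder on division = -2x_2^{4} + x_2^{3} + x_2^{2} - x_2.

lcm(LM(g_1), LM(g_4)) = x_1^{2}x_2.
S = (lcm/LT(g_1))·g_1 − (lcm/LT(g_4))·g_4 = x_1^{2} - 2x_1x_2^{4} + x_1x_2^{2} + x_1x_2 + x_1 - 2x_2.
Reduce S modulo (g_1, g_2, g_3, g_4, g_5, g_6) in that order:
  leading term x_1^{2}: subtract (-2)·g_2 from x_1^{2} - 2x_1x_2^{4} + x_1x_2^{2} + x_1x_2 + x_1 - 2x_2 → -2x_1x_2^{4} + x_1x_2^{2} + x_1x_2 + 2x_1 - 2x_2^{3} - x_2
  leading term x_1x_2^{4}: subtract (2x_2^{2})·g_3 from -2x_1x_2^{4} + x_1x_2^{2} + x_1x_2 + 2x_1 - 2x_2^{3} - x_2 → x_1x_2^{2} + x_1x_2 + 2x_1 + 2x_2^{5} + 2x_2^{3} - x_2
  leading term x_1x_2^{2}: subtract (-1)·g_3 from x_1x_2^{2} + x_1x_2 + 2x_1 + 2x_2^{5} + 2x_2^{3} - x_2 → x_1x_2 + 2x_1 + 2x_2^{5} + x_2^{3} + 2x_2
  leading term x_1x_2: subtract (-1)·g_4 from x_1x_2 + 2x_1 + 2x_2^{5} + x_2^{3} + 2x_2 → -2x_1 + 2x_2^{5} - 2x_2^{4} + x_2^{3} + x_2^{2}
  leading term x_1: subtract (2)·g_5 from -2x_1 + 2x_2^{5} - 2x_2^{4} + x_2^{3} + x_2^{2} → 2x_2^{5} + 2x_2^{4} + 2x_2^{3} - 2x_2^{2} - 2x_2
  leading term x_2^{5}: subtract (1)·g_6 from 2x_2^{5} + 2x_2^{4} + 2x_2^{3} - 2x_2^{2} - 2x_2 → -2x_2^{4} + x_2^{3} + x_2^{2} - x_2
  leading term x_2^{4}: no divisor's leading term divides it; move -2x_2^{4} to the remainder.
  leading term x_2^{3}: no divisor's leading term divides it; move x_2^{3} to the remainder.
  leading term x_2^{2}: no divisor's leading term divides it; move x_2^{2} to the remainder.
  leading term x_2: no divisor's leading term divides it; move -x_2 to the remainder.
The remainder -2x_2^{4} + x_2^{3} + x_2^{2} - x_2 is nonzero, so it would be added as the next basis element.
An S-polynomial is built so that the two leading terms cancel; whether anything survives reduction is exactly the Gröbner-basis criterion.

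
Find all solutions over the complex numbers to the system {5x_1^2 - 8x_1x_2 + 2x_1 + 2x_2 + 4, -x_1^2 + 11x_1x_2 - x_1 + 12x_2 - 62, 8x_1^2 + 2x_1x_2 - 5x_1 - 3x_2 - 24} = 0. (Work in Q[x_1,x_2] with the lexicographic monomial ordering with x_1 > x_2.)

{(2, 2)}

Compute a lex Gröbner basis by Buchberger's algorithm.
f_1 = 5x_1^2 - 8x_1x_2 + 2x_1 + 2x_2 + 4, LT = x_1^2.
f_2 = -x_1^2 + 11x_1x_2 - x_1 + 12x_2 - 62, LT = x_1^2.
f_3 = 8x_1^2 + 2x_1x_2 - 5x_1 - 3x_2 - 24, LT = x_1^2.

S(f_1,f_2): lcm = x_1^2. S = 47/5x_1x_2 - 3/5x_1 + 62/5x_2 - 306/5.
  leading term x_1x_2: no divisor's leading term divides it; move 47/5x_1x_2 to the remainder.
  leading term x_1: no divisor's leading term divides it; move -3/5x_1 to the remainder.
  leading term x_2: no divisor's leading term divides it; move 62/5x_2 to the remainder.
  leading term 1: no divisor's leading term divides it; move -306/5 to the remainder.
  remainder 47/5x_1x_2 - 3/5x_1 + 62/5x_2 - 306/5 ≠ 0; add h_4 = 47/5x_1x_2 - 3/5x_1 + 62/5x_2 - 306/5 to the basis.

S(f_1,f_3): lcm = x_1^2. S = -37/20x_1x_2 + 41/40x_1 + 31/40x_2 + 19/5.
  leading term x_1x_2: subtract (-37/188)·h_4 from -37/20x_1x_2 + 41/40x_1 + 31/40x_2 + 19/5 → 341/376x_1 + 1209/376x_2 - 775/94
  leading term x_1: no divisor's leading term divides it; move 341/376x_1 to the remainder.
  leading term x_2: no divisor's leading term divides it; move 1209/376x_2 to the remainder.
  leading term 1: no divisor's leading term divides it; move -775/94 to the remainder.
  remainder 341/376x_1 + 1209/376x_2 - 775/94 ≠ 0; add h_5 = 341/376x_1 + 1209/376x_2 - 775/94 to the basis.

S(f_1,h_4): lcm = x_1^2x_2. S = 3/47x_1^2 - 8/5x_1x_2^2 - 216/235x_1x_2 + 306/47x_1 + 2/5x_2^2 + 4/5x_2.
  leading term x_1^2: subtract (3/235)·f_1 from 3/47x_1^2 - 8/5x_1x_2^2 - 216/235x_1x_2 + 306/47x_1 + 2/5x_2^2 + 4/5x_2 → -8/5x_1x_2^2 - 192/235x_1x_2 + 1524/235x_1 + 2/5x_2^2 + 182/235x_2 - 12/235
  leading term x_1x_2^2: subtract (-8/47x_2)·h_4 from -8/5x_1x_2^2 - 192/235x_1x_2 + 1524/235x_1 + 2/5x_2^2 + 182/235x_2 - 12/235 → -216/235x_1x_2 + 1524/235x_1 + 118/47x_2^2 - 2266/235x_2 - 12/235
  leading term x_1x_2: subtract (-216/2209)·h_4 from -216/235x_1x_2 + 1524/235x_1 + 118/47x_2^2 - 2266/235x_2 - 12/235 → 14196/2209x_1 + 118/47x_2^2 - 18622/2209x_2 - 13332/2209
  leading term x_1: subtract (113568/16027)·h_5 from 14196/2209x_1 + 118/47x_2^2 - 18622/2209x_2 - 13332/2209 → 118/47x_2^2 - 16138/517x_2 + 27084/517
  leading term x_2^2: no divisor's leading term divides it; move 118/47x_2^2 to the remainder.
  leading term x_2: no divisor's leading term divides it; move -16138/517x_2 to the remainder.
  leading term 1: no divisor's leading term divides it; move 27084/517 to the remainder.
  remainder 118/47x_2^2 - 16138/517x_2 + 27084/517 ≠ 0; add h_6 = 118/47x_2^2 - 16138/517x_2 + 27084/517 to the basis.

S(f_3,h_4): lcm = x_1^2x_2. S = 3/47x_1^2 + 1/4x_1x_2^2 - 731/376x_1x_2 + 306/47x_1 - 3/8x_2^2 - 3x_2.
  leading term x_1^2: subtract (3/235)·f_1 from 3/47x_1^2 + 1/4x_1x_2^2 - 731/376x_1x_2 + 306/47x_1 - 3/8x_2^2 - 3x_2 → 1/4x_1x_2^2 - 3463/1880x_1x_2 + 1524/235x_1 - 3/8x_2^2 - 711/235x_2 - 12/235
  leading term x_1x_2^2: subtract (5/188x_2)·h_4 from 1/4x_1x_2^2 - 3463/1880x_1x_2 + 1524/235x_1 - 3/8x_2^2 - 711/235x_2 - 12/235 → -3433/1880x_1x_2 + 1524/235x_1 - 265/376x_2^2 - 657/470x_2 - 12/235
  leading term x_1x_2: subtract (-3433/17672)·h_4 from -3433/1880x_1x_2 + 1524/235x_1 - 265/376x_2^2 - 657/470x_2 - 12/235 → 112545/17672x_1 - 265/376x_2^2 + 8933/8836x_2 - 105501/8836
  leading term x_1: subtract (112545/16027)·h_5 from 112545/17672x_1 - 265/376x_2^2 + 8933/8836x_2 - 105501/8836 → -265/376x_2^2 - 89207/4136x_2 + 95037/2068
  leading term x_2^2: subtract (-265/944)·h_6 from -265/376x_2^2 - 89207/4136x_2 + 95037/2068 → -3700749/122012x_2 + 3700749/61006
  leading term x_2: no divisor's leading term divides it; move -3700749/122012x_2 to the remainder.
  leading term 1: no divisor's leading term divides it; move 3700749/61006 to the remainder.
  remainder -3700749/122012x_2 + 3700749/61006 ≠ 0; add h_7 = -3700749/122012x_2 + 3700749/61006 to the basis.

The other S-polynomials (S(f_2,f_3), S(f_2,h_4), S(f_1,h_5), S(f_2,h_5), S(f_3,h_5), S(h_4,h_5), S(f_1,h_6), S(f_2,h_6), S(f_3,h_6), S(h_4,h_6), S(h_5,h_6), S(f_1,h_7), S(f_2,h_7), S(f_3,h_7), S(h_4,h_7), S(h_5,h_7), S(h_6,h_7)) all reduce to 0 modulo the current basis, so we have a Gröbner basis.
Inter-reduce: drop elements whose leading term is divisible by another's, tail-reduce, and make monic.
Reduced Gröbner basis: {x_1 - 2, x_2 - 2}.

Elimination: the polynomial x_2 - 2 lies in the elimination ideal for x_2, so x_2 ∈ {2}. For each such x_2, the remaining basis elements (now univariate) give the rest of the solution.
  x_2 = 2: the earlier basis element becomes x_1 - 2 = 0, giving x_1 = 2 — point (2, 2).
Check: every point annihilates each of the original generators.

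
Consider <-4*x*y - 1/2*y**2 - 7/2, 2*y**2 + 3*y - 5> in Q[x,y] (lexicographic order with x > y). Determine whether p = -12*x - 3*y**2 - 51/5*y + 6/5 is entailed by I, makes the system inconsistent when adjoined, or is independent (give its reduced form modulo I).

-12*x - 3*y**2 - 51/5*y + 6/5 lies in I (it reduces to 0).

First compute the reduced Gröbner basis of I by Buchberger's algorithm.
f_1 = -4*x*y - 1/2*y**2 - 7/2, LT = x*y.
f_2 = 2*y**2 + 3*y - 5, LT = y**2.

S(f_1,f_2): lcm = x*y**2. S = -3/2*x*y + 5/2*x + 1/8*y**3 + 7/8*y.
  reduce S modulo (f_1, f_2):
  remainder 5/2*x + 19/16*y + 21/16 ≠ 0; add h_3 = 5/2*x + 19/16*y + 21/16 to the basis.

The other S-polynomials (S(f_1,h_3), S(f_2,h_3)) all reduce to 0 modulo the current basis, so we have a Gröbner basis.
Inter-reduce: drop elements whose leading term is divisible by another's, tail-reduce, and make monic.
Reduced Gröbner basis: {x + 19/40*y + 21/40, y**2 + 3/2*y - 5/2}.
Label its elements g_1 = x + 19/40*y + 21/40, g_2 = y**2 + 3/2*y - 5/2.

Reduce p = -12*x - 3*y**2 - 51/5*y + 6/5 modulo G:
  leading term x: subtract (-12)·g_1 from -12*x - 3*y**2 - 51/5*y + 6/5 → -3*y**2 - 9/2*y + 15/2
  leading term y**2: subtract (-3)·g_2 from -3*y**2 - 9/2*y + 15/2 → 0
  normal form = 0.
Since the normal form is 0, p ∈ I.

The remainder on division by a Gröbner basis is unique — it is the normal form.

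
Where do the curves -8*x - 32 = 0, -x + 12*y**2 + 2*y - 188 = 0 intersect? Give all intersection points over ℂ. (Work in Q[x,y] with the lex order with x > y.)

{(-4, -4), (-4, 23/6)}

Compute a lex Gröbner basis by Buchberger's algorithm.
f_1 = -8*x - 32, LT = x.
f_2 = -x + 12*y**2 + 2*y - 188, LT = x.

S(f_1,f_2): lcm = x. S = 12*y**2 + 2*y - 184.
  leading term y**2: no divisor's leading term divides it; move 12*y**2 to the remainder.
  leading term y: no divisor's leading term divides it; move 2*y to the remainder.
  leading term 1: no divisor's leading term divides it; move -184 to the remainder.
  remainder 12*y**2 + 2*y - 184 ≠ 0; add h_3 = 12*y**2 + 2*y - 184 to the basis.

S(f_1,h_3): leading monomials are coprime, so the S-polynomial reduces to 0 (Buchberger's first criterion).
S(f_2,h_3): leading monomials are coprime, so the S-polynomial reduces to 0 (Buchberger's first criterion).
Every S-polynomial of the final basis reduces to 0, so we have a Gröbner basis.
Inter-reduce: drop elements whose leading term is divisible by another's, tail-reduce, and make monic.
Reduced Gröbner basis: {x + 4, y**2 + 1/6*y - 46/3}.

Elimination: the polynomial y**2 + 1/6*y - 46/3 lies in the elimination ideal for y, so y ∈ {-4, 23/6}. For each such y, the remaining basis elements (now univariate) give the rest of the solution.
  y = -4: the earlier basis element becomes x + 4 = 0, giving x = -4 — point (-4, -4).
  y = 23/6: the earlier basis element becomes x + 4 = 0, giving x = -4 — point (-4, 23/6).
Substituting each solution back into the original system confirms all equations vanish.
This is the nonlinear analogue of row-reducing a linear system.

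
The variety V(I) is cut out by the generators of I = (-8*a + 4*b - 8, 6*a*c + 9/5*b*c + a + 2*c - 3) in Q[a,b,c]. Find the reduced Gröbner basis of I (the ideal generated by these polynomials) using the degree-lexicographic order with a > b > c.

G = {b*c + 5/48*b - 5/6*c - 5/6, a - 1/2*b + 1}

The reduced Gröbner basis is the canonical form of the ideal for this ordering.

f_1 = -8*a + 4*b - 8, LT = a.
f_2 = 6*a*c + 9/5*b*c + a + 2*c - 3, LT = a*c.

S(f_1,f_2): lcm = a*c. S = -4/5*b*c - 1/6*a + 2/3*c + 1/2.
  reduce S modulo (f_1, f_2):
  remainder -4/5*b*c - 1/12*b + 2/3*c + 2/3 ≠ 0; add g_3 = -4/5*b*c - 1/12*b + 2/3*c + 2/3 to the basis.

The other S-polynomials (S(f_1,g_3), S(f_2,g_3)) all reduce to 0 modulo the current basis, so we have a Gröbner basis.
Inter-reduce: drop elements whose leading term is divisible by another's, tail-reduce, and make monic.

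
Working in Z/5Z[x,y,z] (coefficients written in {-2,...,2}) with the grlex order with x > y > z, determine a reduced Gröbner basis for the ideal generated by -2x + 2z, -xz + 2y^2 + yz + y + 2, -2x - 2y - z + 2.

Buchberger's algorithm terminates because the ascending chain of leading-term ideals stabilizes.

f_1 = -2x + 2z, LT = x.
f_2 = -xz + 2y^2 + yz + y + 2, LT = xz.
f_3 = -2x - 2y - z + 2, LT = x.

S(f_1,f_2): lcm = xz. S = 2y^2 + yz - z^2 + y + 2.
  reduce S modulo (f_1, f_2, f_3):
  remainder 2y^2 + yz - z^2 + y + 2 ≠ 0; add g_4 = 2y^2 + yz - z^2 + y + 2 to the basis.

S(f_1,f_3): lcm = x. S = -y + z + 1.
  reduce S modulo (f_1, f_2, f_3, g_4):
  remainder -y + z + 1 ≠ 0; add g_5 = -y + z + 1 to the basis.

S(g_4,g_5): lcm = y^2. S = -yz + 2z^2 - y + 1.
  reduce S modulo (f_1, f_2, f_3, g_4, g_5):
  remainder z^2 - 2z ≠ 0; add g_6 = z^2 - 2z to the basis.

The other S-polynomials (S(f_2,f_3), S(f_1,g_4), S(f_2,g_4), S(f_3,g_4), S(f_1,g_5), S(f_2,g_5), S(f_3,g_5), S(f_1,g_6), S(f_2,g_6), S(f_3,g_6), S(g_4,g_6), S(g_5,g_6)) all reduce to 0 modulo the current basis, so we have a Gröbner basis.
Inter-reduce: drop elements whose leading term is divisible by another's, tail-reduce, and make monic.

G = {z^2 - 2z, x - z, y - z - 1}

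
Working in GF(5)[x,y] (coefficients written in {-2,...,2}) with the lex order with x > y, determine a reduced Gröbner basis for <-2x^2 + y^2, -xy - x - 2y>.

Buchberger's algorithm terminates because the ascending chain of leading-term ideals stabilizes.

f_1 = -2x^2 + y^2, LT = x^2.
f_2 = -xy - x - 2y, LT = xy.

S(f_1,f_2): lcm = x^2y. S = -x^2 - 2xy + 2y^3.
  leading term x^2: subtract (-2)·f_1 from -x^2 - 2xy + 2y^3 → -2xy + 2y^3 + 2y^2
  leading term xy: subtract (2)·f_2 from -2xy + 2y^3 + 2y^2 → 2x + 2y^3 + 2y^2 - y
  leading term x: no divisor's leading term divides it; move 2x to the remainder.
  leading term y^3: no divisor's leading term divides it; move 2y^3 to the remainder.
  leading term y^2: no divisor's leading term divides it; move 2y^2 to the remainder.
  leading term y: no divisor's leading term divides it; move -y to the remainder.
  remainder 2x + 2y^3 + 2y^2 - y ≠ 0; add g_3 = 2x + 2y^3 + 2y^2 - y to the basis.

S(f_2,g_3): lcm = xy. S = x - y^4 - y^3 - 2y^2 + 2y.
  leading term x: subtract (-2)·g_3 from x - y^4 - y^3 - 2y^2 + 2y → -y^4 - 2y^3 + 2y^2
  leading term y^4: no divisor's leading term divides it; move -y^4 to the remainder.
  leading term y^3: no divisor's leading term divides it; move -2y^3 to the remainder.
  leading term y^2: no divisor's leading term divides it; move 2y^2 to the remainder.
  remainder -y^4 - 2y^3 + 2y^2 ≠ 0; add g_4 = -y^4 - 2y^3 + 2y^2 to the basis.

The other S-polynomials (S(f_1,g_3), S(f_1,g_4), S(f_2,g_4), S(g_3,g_4)) all reduce to 0 modulo the current basis, so we have a Gröbner basis.
Inter-reduce: drop elements whose leading term is divisible by another's, tail-reduce, and make monic.

G = {x + y^3 + y^2 + 2y, y^4 + 2y^3 - 2y^2}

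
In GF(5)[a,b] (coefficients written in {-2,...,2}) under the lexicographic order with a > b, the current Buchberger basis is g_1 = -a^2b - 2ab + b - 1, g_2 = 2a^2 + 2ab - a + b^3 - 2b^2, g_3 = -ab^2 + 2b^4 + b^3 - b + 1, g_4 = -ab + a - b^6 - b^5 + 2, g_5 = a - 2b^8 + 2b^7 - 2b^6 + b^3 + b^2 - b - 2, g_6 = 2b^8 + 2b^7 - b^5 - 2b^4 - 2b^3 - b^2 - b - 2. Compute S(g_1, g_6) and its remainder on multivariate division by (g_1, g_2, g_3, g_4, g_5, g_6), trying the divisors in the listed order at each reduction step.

S(g_1, g_6) = -a^2b^7 - 2a^2b^5 + a^2b^4 + a^2b^3 - 2a^2b^2 - 2a^2b + a^2 + 2ab^8 - b^8 + b^7; remainder on division = 0.

lcm(LM(g_1), LM(g_6)) = a^2b^8.
S = (lcm/LT(g_1))·g_1 − (lcm/LT(g_6))·g_6 = -a^2b^7 - 2a^2b^5 + a^2b^4 + a^2b^3 - 2a^2b^2 - 2a^2b + a^2 + 2ab^8 - b^8 + b^7.
Reduce S modulo (g_1, g_2, g_3, g_4, g_5, g_6) in that order:
  leading term a^2b^7: subtract (b^6)·g_1 from -a^2b^7 - 2a^2b^5 + a^2b^4 + a^2b^3 - 2a^2b^2 - 2a^2b + a^2 + 2ab^8 - b^8 + b^7 → -2a^2b^5 + a^2b^4 + a^2b^3 - 2a^2b^2 - 2a^2b + a^2 + 2ab^8 + 2ab^7 - b^8 + b^6
  leading term a^2b^5: subtract (2b^4)·g_1 from -2a^2b^5 + a^2b^4 + a^2b^3 - 2a^2b^2 - 2a^2b + a^2 + 2ab^8 + 2ab^7 - b^8 + b^6 → a^2b^4 + a^2b^3 - 2a^2b^2 - 2a^2b + a^2 + 2ab^8 + 2ab^7 - ab^5 - b^8 + b^6 - 2b^5 + 2b^4
  leading term a^2b^4: subtract (-b^3)·g_1 from a^2b^4 + a^2b^3 - 2a^2b^2 - 2a^2b + a^2 + 2ab^8 + 2ab^7 - ab^5 - b^8 + b^6 - 2b^5 + 2b^4 → a^2b^3 - 2a^2b^2 - 2a^2b + a^2 + 2ab^8 + 2ab^7 - ab^5 - 2ab^4 - b^8 + b^6 - 2b^5 - 2b^4 - b^3
  leading term a^2b^3: subtract (-b^2)·g_1 from a^2b^3 - 2a^2b^2 - 2a^2b + a^2 + 2ab^8 + 2ab^7 - ab^5 - 2ab^4 - b^8 + b^6 - 2b^5 - 2b^4 - b^3 → -2a^2b^2 - 2a^2b + a^2 + 2ab^8 + 2ab^7 - ab^5 - 2ab^4 - 2ab^3 - b^8 + b^6 - 2b^5 - 2b^4 - b^2
  leading term a^2b^2: subtract (2b)·g_1 from -2a^2b^2 - 2a^2b + a^2 + 2ab^8 + 2ab^7 - ab^5 - 2ab^4 - 2ab^3 - b^8 + b^6 - 2b^5 - 2b^4 - b^2 → -2a^2b + a^2 + 2ab^8 + 2ab^7 - ab^5 - 2ab^4 - 2ab^3 - ab^2 - b^8 + b^6 - 2b^5 - 2b^4 + 2b^2 + 2b
  leading term a^2b: subtract (2)·g_1 from -2a^2b + a^2 + 2ab^8 + 2ab^7 - ab^5 - 2ab^4 - 2ab^3 - ab^2 - b^8 + b^6 - 2b^5 - 2b^4 + 2b^2 + 2b → a^2 + 2ab^8 + 2ab^7 - ab^5 - 2ab^4 - 2ab^3 - ab^2 - ab - b^8 + b^6 - 2b^5 - 2b^4 + 2b^2 + 2
  leading term a^2: subtract (-2)·g_2 from a^2 + 2ab^8 + 2ab^7 - ab^5 - 2ab^4 - 2ab^3 - ab^2 - ab - b^8 + b^6 - 2b^5 - 2b^4 + 2b^2 + 2 → 2ab^8 + 2ab^7 - ab^5 - 2ab^4 - 2ab^3 - ab^2 - 2ab - 2a - b^8 + b^6 - 2b^5 - 2b^4 + 2b^3 - 2b^2 + 2
  leading term ab^8: subtract (-2b^6)·g_3 from 2ab^8 + 2ab^7 - ab^5 - 2ab^4 - 2ab^3 - ab^2 - 2ab - 2a - b^8 + b^6 - 2b^5 - 2b^4 + 2b^3 - 2b^2 + 2 → 2ab^7 - ab^5 - 2ab^4 - 2ab^3 - ab^2 - 2ab - 2a - b^10 + 2b^9 - b^8 - 2b^7 - 2b^6 - 2b^5 - 2b^4 + 2b^3 - 2b^2 + 2
  leading term ab^7: subtract (-2b^5)·g_3 from 2ab^7 - ab^5 - 2ab^4 - 2ab^3 - ab^2 - 2ab - 2a - b^10 + 2b^9 - b^8 - 2b^7 - 2b^6 - 2b^5 - 2b^4 + 2b^3 - 2b^2 + 2 → -ab^5 - 2ab^4 - 2ab^3 - ab^2 - 2ab - 2a - b^10 + b^9 + b^8 - 2b^7 + b^6 - 2b^4 + 2b^3 - 2b^2 + 2
  leading term ab^5: subtract (b^3)·g_3 from -ab^5 - 2ab^4 - 2ab^3 - ab^2 - 2ab - 2a - b^10 + b^9 + b^8 - 2b^7 + b^6 - 2b^4 + 2b^3 - 2b^2 + 2 → -2ab^4 - 2ab^3 - ab^2 - 2ab - 2a - b^10 + b^9 + b^8 + b^7 - b^4 + b^3 - 2b^2 + 2
  leading term ab^4: subtract (2b^2)·g_3 from -2ab^4 - 2ab^3 - ab^2 - 2ab - 2a - b^10 + b^9 + b^8 + b^7 - b^4 + b^3 - 2b^2 + 2 → -2ab^3 - ab^2 - 2ab - 2a - b^10 + b^9 + b^8 + b^7 + b^6 - 2b^5 - b^4 - 2b^3 + b^2 + 2
  leading term ab^3: subtract (2b)·g_3 from -2ab^3 - ab^2 - 2ab - 2a - b^10 + b^9 + b^8 + b^7 + b^6 - 2b^5 - b^4 - 2b^3 + b^2 + 2 → -ab^2 - 2ab - 2a - b^10 + b^9 + b^8 + b^7 + b^6 - b^5 + 2b^4 - 2b^3 - 2b^2 - 2b + 2
  leading term ab^2: subtract (1)·g_3 from -ab^2 - 2ab - 2a - b^10 + b^9 + b^8 + b^7 + b^6 - b^5 + 2b^4 - 2b^3 - 2b^2 - 2b + 2 → -2ab - 2a - b^10 + b^9 + b^8 + b^7 + b^6 - b^5 + 2b^3 - 2b^2 - b + 1
  leading term ab: subtract (2)·g_4 from -2ab - 2a - b^10 + b^9 + b^8 + b^7 + b^6 - b^5 + 2b^3 - 2b^2 - b + 1 → a - b^10 + b^9 + b^8 + b^7 - 2b^6 + b^5 + 2b^3 - 2b^2 - b + 2
  leading term a: subtract (1)·g_5 from a - b^10 + b^9 + b^8 + b^7 - 2b^6 + b^5 + 2b^3 - 2b^2 - b + 2 → -b^10 + b^9 - 2b^8 - b^7 + b^5 + b^3 + 2b^2 - 1
  leading term b^10: subtract (2b^2)·g_6 from -b^10 + b^9 - 2b^8 - b^7 + b^5 + b^3 + 2b^2 - 1 → 2b^9 - 2b^8 + b^7 - b^6 + 2b^4 - 2b^3 + b^2 - 1
  leading term b^9: subtract (b)·g_6 from 2b^9 - 2b^8 + b^7 - b^6 + 2b^4 - 2b^3 + b^2 - 1 → b^8 + b^7 + 2b^5 - b^4 - b^3 + 2b^2 + 2b - 1
  leading term b^8: subtract (-2)·g_6 from b^8 + b^7 + 2b^5 - b^4 - b^3 + 2b^2 + 2b - 1 → 0
The remainder is 0, so this S-polynomial contributes no new basis element.
An S-polynomial is built so that the two leading terms cancel; whether anything survives reduction is exactly the Gröbner-basis criterion.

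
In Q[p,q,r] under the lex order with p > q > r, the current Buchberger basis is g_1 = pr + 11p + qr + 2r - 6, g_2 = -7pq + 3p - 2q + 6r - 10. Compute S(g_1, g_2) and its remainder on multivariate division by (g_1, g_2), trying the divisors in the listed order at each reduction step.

S(g_1, g_2) = 11pq + 3/7pr + q^2r + 12/7qr - 6q + 6/7r^2 - 10/7r; remainder on division = q^2r + 9/7qr - 64/7q + 6/7r^2 + 50/7r - 92/7.

lcm(LM(g_1), LM(g_2)) = pqr.
S = (lcm/LT(g_1))·g_1 − (lcm/LT(g_2))·g_2 = 11pq + 3/7pr + q^2r + 12/7qr - 6q + 6/7r^2 - 10/7r.
Reduce S modulo (g_1, g_2) in that order:
  leading term pq: subtract (-11/7)·g_2 from 11pq + 3/7pr + q^2r + 12/7qr - 6q + 6/7r^2 - 10/7r → 3/7pr + 33/7p + q^2r + 12/7qr - 64/7q + 6/7r^2 + 8r - 110/7
  leading term pr: subtract (3/7)·g_1 from 3/7pr + 33/7p + q^2r + 12/7qr - 64/7q + 6/7r^2 + 8r - 110/7 → q^2r + 9/7qr - 64/7q + 6/7r^2 + 50/7r - 92/7
  leading term q^2r: no divisor's leading term divides it; move q^2r to the remainder.
  leading term qr: no divisor's leading term divides it; move 9/7qr to the remainder.
  leading term q: no divisor's leading term divides it; move -64/7q to the remainder.
  leading term r^2: no divisor's leading term divides it; move 6/7r^2 to the remainder.
  leading term r: no divisor's leading term divides it; move 50/7r to the remainder.
  leading term 1: no divisor's leading term divides it; move -92/7 to the remainder.
The remainder q^2r + 9/7qr - 64/7q + 6/7r^2 + 50/7r - 92/7 is nonzero, so it would be added as the next basis element.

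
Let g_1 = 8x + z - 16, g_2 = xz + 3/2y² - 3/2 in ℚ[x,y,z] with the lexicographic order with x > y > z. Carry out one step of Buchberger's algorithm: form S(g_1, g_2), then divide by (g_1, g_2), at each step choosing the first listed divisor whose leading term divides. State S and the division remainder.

S(g_1, g_2) = -3/2y² + ⅛z² - 2z + 3/2; remainder on division = -3/2y² + ⅛z² - 2z + 3/2.

lcm(LM(g_1), LM(g_2)) = xz.
S = (lcm/LT(g_1))·g_1 − (lcm/LT(g_2))·g_2 = -3/2y² + ⅛z² - 2z + 3/2.
Reduce S modulo (g_1, g_2) in that order:
  leading term y²: no divisor's leading term divides it; move -3/2y² to the remainder.
  leading term z²: no divisor's leading term divides it; move ⅛z² to the remainder.
  leading term z: no divisor's leading term divides it; move -2z to the remainder.
  leading term 1: no divisor's leading term divides it; move 3/2 to the remainder.
The remainder -3/2y² + ⅛z² - 2z + 3/2 is nonzero, so it would be added as the next basis element.
An S-polynomial is built so that the two leading terms cancel; whether anything survives reduction is exactly the Gröbner-basis criterion.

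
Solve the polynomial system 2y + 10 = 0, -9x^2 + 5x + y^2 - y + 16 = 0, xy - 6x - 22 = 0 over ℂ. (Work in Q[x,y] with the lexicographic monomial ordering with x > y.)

Compute a lex Gröbner basis by Buchberger's algorithm.
f_1 = 2y + 10, LT = y.
f_2 = -9x^2 + 5x + y^2 - y + 16, LT = x^2.
f_3 = xy - 6x - 22, LT = xy.

S(f_1,f_3): lcm = xy. S = 11x + 22.
  leading term x: no divisor's leading term divides it; move 11x to the remainder.
  leading term 1: no divisor's leading term divides it; move 22 to the remainder.
  remainder 11x + 22 ≠ 0; add h_4 = 11x + 22 to the basis.

The other S-polynomials (S(f_1,f_2), S(f_2,f_3), S(f_1,h_4), S(f_2,h_4), S(f_3,h_4)) all reduce to 0 modulo the current basis, so we have a Gröbner basis.
Inter-reduce: drop elements whose leading term is divisible by another's, tail-reduce, and make monic.
Reduced Gröbner basis: {x + 2, y + 5}.

Elimination: the polynomial y + 5 lies in the elimination ideal for y, so y ∈ {-5}. For each such y, the remaining basis elements (now univariate) give the rest of the solution.
  y = -5: the earlier basis element becomes x + 2 = 0, giving x = -2 — point (-2, -5).
Each listed point satisfies every original equation (direct substitution).
Zero-dimensionality of the ideal guarantees finitely many solutions over ℂ.

{(-2, -5)}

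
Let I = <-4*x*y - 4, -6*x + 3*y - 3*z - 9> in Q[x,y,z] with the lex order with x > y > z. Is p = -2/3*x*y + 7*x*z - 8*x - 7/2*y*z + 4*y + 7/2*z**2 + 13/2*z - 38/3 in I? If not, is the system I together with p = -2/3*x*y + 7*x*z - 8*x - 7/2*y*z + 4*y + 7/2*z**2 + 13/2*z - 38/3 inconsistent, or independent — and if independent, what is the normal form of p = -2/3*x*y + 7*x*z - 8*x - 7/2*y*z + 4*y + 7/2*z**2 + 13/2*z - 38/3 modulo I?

First compute the reduced Gröbner basis of I by Buchberger's algorithm.
f_1 = -4*x*y - 4, LT = x*y.
f_2 = -6*x + 3*y - 3*z - 9, LT = x.

S(f_1,f_2): lcm = x*y. S = 1/2*y**2 - 1/2*y*z - 3/2*y + 1.
  reduce S modulo (f_1, f_2):
  remainder 1/2*y**2 - 1/2*y*z - 3/2*y + 1 ≠ 0; add h_3 = 1/2*y**2 - 1/2*y*z - 3/2*y + 1 to the basis.

The other S-polynomials (S(f_1,h_3), S(f_2,h_3)) all reduce to 0 modulo the current basis, so we have a Gröbner basis.
Inter-reduce: drop elements whose leading term is divisible by another's, tail-reduce, and make monic.
Reduced Gröbner basis: {x - 1/2*y + 1/2*z + 3/2, y**2 - y*z - 3*y + 2}.
Label its elements g_1 = x - 1/2*y + 1/2*z + 3/2, g_2 = y**2 - y*z - 3*y + 2.

Reduce p = -2/3*x*y + 7*x*z - 8*x - 7/2*y*z + 4*y + 7/2*z**2 + 13/2*z - 38/3 modulo G:
  leading term x*y: subtract (-2/3*y)·g_1 from -2/3*x*y + 7*x*z - 8*x - 7/2*y*z + 4*y + 7/2*z**2 + 13/2*z - 38/3 → 7*x*z - 8*x - 1/3*y**2 - 19/6*y*z + 5*y + 7/2*z**2 + 13/2*z - 38/3
  leading term x*z: subtract (7*z)·g_1 from 7*x*z - 8*x - 1/3*y**2 - 19/6*y*z + 5*y + 7/2*z**2 + 13/2*z - 38/3 → -8*x - 1/3*y**2 + 1/3*y*z + 5*y - 4*z - 38/3
  leading term x: subtract (-8)·g_1 from -8*x - 1/3*y**2 + 1/3*y*z + 5*y - 4*z - 38/3 → -1/3*y**2 + 1/3*y*z + y - 2/3
  leading term y**2: subtract (-1/3)·g_2 from -1/3*y**2 + 1/3*y*z + y - 2/3 → 0
  normal form = 0.
Since the normal form is 0, p ∈ I.

-2/3*x*y + 7*x*z - 8*x - 7/2*y*z + 4*y + 7/2*z**2 + 13/2*z - 38/3 lies in I (it reduces to 0).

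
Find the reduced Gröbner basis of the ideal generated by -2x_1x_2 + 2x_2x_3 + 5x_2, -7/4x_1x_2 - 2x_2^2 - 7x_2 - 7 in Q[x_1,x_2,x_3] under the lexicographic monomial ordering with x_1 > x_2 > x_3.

G = {x_1 - x_3 - 5/2, x_2^2 + 7/8x_2x_3 + 91/16x_2 + 7/2}

f_1 = -2x_1x_2 + 2x_2x_3 + 5x_2, LT = x_1x_2.
f_2 = -7/4x_1x_2 - 2x_2^2 - 7x_2 - 7, LT = x_1x_2.

S(f_1,f_2): lcm = x_1x_2. S = -8/7x_2^2 - x_2x_3 - 13/2x_2 - 4.
  leading term x_2^2: no divisor's leading term divides it; move -8/7x_2^2 to the remainder.
  leading term x_2x_3: no divisor's leading term divides it; move -x_2x_3 to the remainder.
  leading term x_2: no divisor's leading term divides it; move -13/2x_2 to the remainder.
  leading term 1: no divisor's leading term divides it; move -4 to the remainder.
  remainder -8/7x_2^2 - x_2x_3 - 13/2x_2 - 4 ≠ 0; add g_3 = -8/7x_2^2 - x_2x_3 - 13/2x_2 - 4 to the basis.

S(f_1,g_3): lcm = x_1x_2^2. S = -7/8x_1x_2x_3 - 91/16x_1x_2 - 7/2x_1 - x_2^2x_3 - 5/2x_2^2.
  leading term x_1x_2x_3: subtract (7/16x_3)·f_1 from -7/8x_1x_2x_3 - 91/16x_1x_2 - 7/2x_1 - x_2^2x_3 - 5/2x_2^2 → -91/16x_1x_2 - 7/2x_1 - x_2^2x_3 - 5/2x_2^2 - 7/8x_2x_3^2 - 35/16x_2x_3
  leading term x_1x_2: subtract (91/32)·f_1 from -91/16x_1x_2 - 7/2x_1 - x_2^2x_3 - 5/2x_2^2 - 7/8x_2x_3^2 - 35/16x_2x_3 → -7/2x_1 - x_2^2x_3 - 5/2x_2^2 - 7/8x_2x_3^2 - 63/8x_2x_3 - 455/32x_2
  leading term x_1: no divisor's leading term divides it; move -7/2x_1 to the remainder.
  leading term x_2^2x_3: subtract (7/8x_3)·g_3 from -x_2^2x_3 - 5/2x_2^2 - 7/8x_2x_3^2 - 63/8x_2x_3 - 455/32x_2 → -5/2x_2^2 - 35/16x_2x_3 - 455/32x_2 + 7/2x_3
  leading term x_2^2: subtract (35/16)·g_3 from -5/2x_2^2 - 35/16x_2x_3 - 455/32x_2 + 7/2x_3 → 7/2x_3 + 35/4
  leading term x_3: no divisor's leading term divides it; move 7/2x_3 to the remainder.
  leading term 1: no divisor's leading term divides it; move 35/4 to the remainder.
  remainder -7/2x_1 + 7/2x_3 + 35/4 ≠ 0; add g_4 = -7/2x_1 + 7/2x_3 + 35/4 to the basis.

The other S-polynomials (S(f_2,g_3), S(f_1,g_4), S(f_2,g_4), S(g_3,g_4)) all reduce to 0 modulo the current basis, so we have a Gröbner basis.
Inter-reduce: drop elements whose leading term is divisible by another's, tail-reduce, and make monic.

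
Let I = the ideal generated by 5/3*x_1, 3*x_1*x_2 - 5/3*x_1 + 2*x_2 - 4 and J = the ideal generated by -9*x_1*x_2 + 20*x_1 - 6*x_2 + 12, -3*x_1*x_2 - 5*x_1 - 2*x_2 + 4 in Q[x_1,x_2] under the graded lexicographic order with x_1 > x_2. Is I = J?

Yes, the ideals are equal.

Equality of ideals is decidable: compute both reduced Gröbner bases (unique for the ordering) and check whether they agree.
Buchberger on the first generating set:
f_1 = 5/3*x_1, LT = x_1.
f_2 = 3*x_1*x_2 - 5/3*x_1 + 2*x_2 - 4, LT = x_1*x_2.

S(f_1,f_2): lcm = x_1*x_2. S = 5/9*x_1 - 2/3*x_2 + 4/3.
  leading term x_1: subtract (1/3)·f_1 from 5/9*x_1 - 2/3*x_2 + 4/3 → -2/3*x_2 + 4/3
  leading term x_2: no divisor's leading term divides it; move -2/3*x_2 to the remainder.
  leading term 1: no divisor's leading term divides it; move 4/3 to the remainder.
  remainder -2/3*x_2 + 4/3 ≠ 0; add g_3 = -2/3*x_2 + 4/3 to the basis.

The other S-polynomials (S(f_1,g_3), S(f_2,g_3)) all reduce to 0 modulo the current basis, so we have a Gröbner basis.
Inter-reduce: drop elements whose leading term is divisible by another's, tail-reduce, and make monic.
Reduced Gröbner basis: {x_1, x_2 - 2}.

Buchberger on the second generating set:
h_1 = -9*x_1*x_2 + 20*x_1 - 6*x_2 + 12, LT = x_1*x_2.
h_2 = -3*x_1*x_2 - 5*x_1 - 2*x_2 + 4, LT = x_1*x_2.

S(h_1,h_2): lcm = x_1*x_2. S = -35/9*x_1.
  leading term x_1: no divisor's leading term divides it; move -35/9*x_1 to the remainder.
  remainder -35/9*x_1 ≠ 0; add k_3 = -35/9*x_1 to the basis.

S(h_1,k_3): lcm = x_1*x_2. S = -20/9*x_1 + 2/3*x_2 - 4/3.
  leading term x_1: subtract (4/7)·k_3 from -20/9*x_1 + 2/3*x_2 - 4/3 → 2/3*x_2 - 4/3
  leading term x_2: no divisor's leading term divides it; move 2/3*x_2 to the remainder.
  leading term 1: no divisor's leading term divides it; move -4/3 to the remainder.
  remainder 2/3*x_2 - 4/3 ≠ 0; add k_4 = 2/3*x_2 - 4/3 to the basis.

The other S-polynomials (S(h_2,k_3), S(h_1,k_4), S(h_2,k_4), S(k_3,k_4)) all reduce to 0 modulo the current basis, so we have a Gröbner basis.
Inter-reduce: drop elements whose leading term is divisible by another's, tail-reduce, and make monic.
Reduced Gröbner basis: {x_1, x_2 - 2}.

Same reduced basis, so the two generating sets span the same ideal.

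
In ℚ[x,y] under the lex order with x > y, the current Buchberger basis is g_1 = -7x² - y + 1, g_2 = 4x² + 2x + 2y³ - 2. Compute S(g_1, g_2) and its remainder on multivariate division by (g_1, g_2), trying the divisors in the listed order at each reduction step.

S(g_1, g_2) = -½x - ½y³ + 1/7y + 5/14; remainder on division = -½x - ½y³ + 1/7y + 5/14.

lcm(LM(g_1), LM(g_2)) = x².
S = (lcm/LT(g_1))·g_1 − (lcm/LT(g_2))·g_2 = -½x - ½y³ + 1/7y + 5/14.
Reduce S modulo (g_1, g_2) in that order:
  leading term x: no divisor's leading term divides it; move -½x to the remainder.
  leading term y³: no divisor's leading term divides it; move -½y³ to the remainder.
  leading term y: no divisor's leading term divides it; move 1/7y to the remainder.
  leading term 1: no divisor's leading term divides it; move 5/14 to the remainder.
The remainder -½x - ½y³ + 1/7y + 5/14 is nonzero, so it would be added as the next basis element.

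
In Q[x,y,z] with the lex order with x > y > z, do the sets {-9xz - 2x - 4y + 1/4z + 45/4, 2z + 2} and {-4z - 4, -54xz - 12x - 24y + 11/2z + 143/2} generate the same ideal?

Yes, the ideals are equal.

Equality of ideals is decidable: compute both reduced Gröbner bases (unique for the ordering) and check whether they agree.
Buchberger on the first generating set:
f_1 = -9xz - 2x - 4y + 1/4z + 45/4, LT = xz.
f_2 = 2z + 2, LT = z.

S(f_1,f_2): lcm = xz. S = -7/9x + 4/9y - 1/36z - 5/4.
  leading term x: no divisor's leading term divides it; move -7/9x to the remainder.
  leading term y: no divisor's leading term divides it; move 4/9y to the remainder.
  leading term z: subtract (-1/72)·f_2 from -1/36z - 5/4 → -11/9
  leading term 1: no divisor's leading term divides it; move -11/9 to the remainder.
  remainder -7/9x + 4/9y - 11/9 ≠ 0; add g_3 = -7/9x + 4/9y - 11/9 to the basis.

The other S-polynomials (S(f_1,g_3), S(f_2,g_3)) all reduce to 0 modulo the current basis, so we have a Gröbner basis.
Inter-reduce: drop elements whose leading term is divisible by another's, tail-reduce, and make monic.
Reduced Gröbner basis: {x - 4/7y + 11/7, z + 1}.

Buchberger on the second generating set:
h_1 = -4z - 4, LT = z.
h_2 = -54xz - 12x - 24y + 11/2z + 143/2, LT = xz.

S(h_1,h_2): lcm = xz. S = 7/9x - 4/9y + 11/108z + 143/108.
  leading term x: no divisor's leading term divides it; move 7/9x to the remainder.
  leading term y: no divisor's leading term divides it; move -4/9y to the remainder.
  leading term z: subtract (-11/432)·h_1 from 11/108z + 143/108 → 11/9
  leading term 1: no divisor's leading term divides it; move 11/9 to the remainder.
  remainder 7/9x - 4/9y + 11/9 ≠ 0; add k_3 = 7/9x - 4/9y + 11/9 to the basis.

The other S-polynomials (S(h_1,k_3), S(h_2,k_3)) all reduce to 0 modulo the current basis, so we have a Gröbner basis.
Inter-reduce: drop elements whose leading term is divisible by another's, tail-reduce, and make monic.
Reduced Gröbner basis: {x - 4/7y + 11/7, z + 1}.

The two bases agree; hence the ideals are identical.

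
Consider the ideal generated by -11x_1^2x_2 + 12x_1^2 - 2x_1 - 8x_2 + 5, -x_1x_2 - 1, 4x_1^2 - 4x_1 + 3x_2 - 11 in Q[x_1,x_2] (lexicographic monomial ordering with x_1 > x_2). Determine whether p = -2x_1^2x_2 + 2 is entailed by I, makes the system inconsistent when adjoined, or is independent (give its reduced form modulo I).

-2x_1^2x_2 + 2 lies in I (it reduces to 0).

First compute the reduced Gröbner basis of I by Buchberger's algorithm.
f_1 = -11x_1^2x_2 + 12x_1^2 - 2x_1 - 8x_2 + 5, LT = x_1^2x_2.
f_2 = -x_1x_2 - 1, LT = x_1x_2.
f_3 = 4x_1^2 - 4x_1 + 3x_2 - 11, LT = x_1^2.

S(f_1,f_2): lcm = x_1^2x_2. S = -12/11x_1^2 - 9/11x_1 + 8/11x_2 - 5/11.
  leading term x_1^2: subtract (-3/11)·f_3 from -12/11x_1^2 - 9/11x_1 + 8/11x_2 - 5/11 → -21/11x_1 + 17/11x_2 - 38/11
  leading term x_1: no divisor's leading term divides it; move -21/11x_1 to the remainder.
  leading term x_2: no divisor's leading term divides it; move 17/11x_2 to the remainder.
  leading term 1: no divisor's leading term divides it; move -38/11 to the remainder.
  remainder -21/11x_1 + 17/11x_2 - 38/11 ≠ 0; add h_4 = -21/11x_1 + 17/11x_2 - 38/11 to the basis.

S(f_1,f_3): lcm = x_1^2x_2. S = -12/11x_1^2 + x_1x_2 + 2/11x_1 - 3/4x_2^2 + 153/44x_2 - 5/11.
  leading term x_1^2: subtract (-3/11)·f_3 from -12/11x_1^2 + x_1x_2 + 2/11x_1 - 3/4x_2^2 + 153/44x_2 - 5/11 → x_1x_2 - 10/11x_1 - 3/4x_2^2 + 189/44x_2 - 38/11
  leading term x_1x_2: subtract (-1)·f_2 from x_1x_2 - 10/11x_1 - 3/4x_2^2 + 189/44x_2 - 38/11 → -10/11x_1 - 3/4x_2^2 + 189/44x_2 - 49/11
  leading term x_1: subtract (10/21)·h_4 from -10/11x_1 - 3/4x_2^2 + 189/44x_2 - 49/11 → -3/4x_2^2 + 299/84x_2 - 59/21
  leading term x_2^2: no divisor's leading term divides it; move -3/4x_2^2 to the remainder.
  leading term x_2: no divisor's leading term divides it; move 299/84x_2 to the remainder.
  leading term 1: no divisor's leading term divides it; move -59/21 to the remainder.
  remainder -3/4x_2^2 + 299/84x_2 - 59/21 ≠ 0; add h_5 = -3/4x_2^2 + 299/84x_2 - 59/21 to the basis.

S(f_2,f_3): lcm = x_1^2x_2. S = x_1x_2 + x_1 - 3/4x_2^2 + 11/4x_2.
  leading term x_1x_2: subtract (-1)·f_2 from x_1x_2 + x_1 - 3/4x_2^2 + 11/4x_2 → x_1 - 3/4x_2^2 + 11/4x_2 - 1
  leading term x_1: subtract (-11/21)·h_4 from x_1 - 3/4x_2^2 + 11/4x_2 - 1 → -3/4x_2^2 + 299/84x_2 - 59/21
  leading term x_2^2: subtract (1)·h_5 from -3/4x_2^2 + 299/84x_2 - 59/21 → 0
  remainder 0.

S(f_1,h_4): lcm = x_1^2x_2. S = -12/11x_1^2 + 17/21x_1x_2^2 - 38/21x_1x_2 + 2/11x_1 + 8/11x_2 - 5/11.
  leading term x_1^2: subtract (-3/11)·f_3 from -12/11x_1^2 + 17/21x_1x_2^2 - 38/21x_1x_2 + 2/11x_1 + 8/11x_2 - 5/11 → 17/21x_1x_2^2 - 38/21x_1x_2 - 10/11x_1 + 17/11x_2 - 38/11
  leading term x_1x_2^2: subtract (-17/21x_2)·f_2 from 17/21x_1x_2^2 - 38/21x_1x_2 - 10/11x_1 + 17/11x_2 - 38/11 → -38/21x_1x_2 - 10/11x_1 + 170/231x_2 - 38/11
  leading term x_1x_2: subtract (38/21)·f_2 from -38/21x_1x_2 - 10/11x_1 + 170/231x_2 - 38/11 → -10/11x_1 + 170/231x_2 - 380/231
  leading term x_1: subtract (10/21)·h_4 from -10/11x_1 + 170/231x_2 - 380/231 → 0
  remainder 0.

S(f_2,h_4): lcm = x_1x_2. S = 17/21x_2^2 - 38/21x_2 + 1.
  leading term x_2^2: subtract (-68/63)·h_5 from 17/21x_2^2 - 38/21x_2 + 1 → 2689/1323x_2 - 2689/1323
  leading term x_2: no divisor's leading term divides it; move 2689/1323x_2 to the remainder.
  leading term 1: no divisor's leading term divides it; move -2689/1323 to the remainder.
  remainder 2689/1323x_2 - 2689/1323 ≠ 0; add h_6 = 2689/1323x_2 - 2689/1323 to the basis.

S(f_3,h_4): lcm = x_1^2. S = 17/21x_1x_2 - 59/21x_1 + 3/4x_2 - 11/4.
  leading term x_1x_2: subtract (-17/21)·f_2 from 17/21x_1x_2 - 59/21x_1 + 3/4x_2 - 11/4 → -59/21x_1 + 3/4x_2 - 299/84
  leading term x_1: subtract (649/441)·h_4 from -59/21x_1 + 3/4x_2 - 299/84 → -2689/1764x_2 + 2689/1764
  leading term x_2: subtract (-3/4)·h_6 from -2689/1764x_2 + 2689/1764 → 0
  remainder 0.

S(f_1,h_5): lcm = x_1^2x_2^2. S = 2533/693x_1^2x_2 - 236/63x_1^2 + 2/11x_1x_2 + 8/11x_2^2 - 5/11x_2.
  leading term x_1^2x_2: subtract (-2533/7623)·f_1 from 2533/693x_1^2x_2 - 236/63x_1^2 + 2/11x_1x_2 + 8/11x_2^2 - 5/11x_2 → 1840/7623x_1^2 + 2/11x_1x_2 - 5066/7623x_1 + 8/11x_2^2 - 23729/7623x_2 + 12665/7623
  leading term x_1^2: subtract (460/7623)·f_3 from 1840/7623x_1^2 + 2/11x_1x_2 - 5066/7623x_1 + 8/11x_2^2 - 23729/7623x_2 + 12665/7623 → 2/11x_1x_2 - 3226/7623x_1 + 8/11x_2^2 - 3587/1089x_2 + 17725/7623
  leading term x_1x_2: subtract (-2/11)·f_2 from 2/11x_1x_2 - 3226/7623x_1 + 8/11x_2^2 - 3587/1089x_2 + 17725/7623 → -3226/7623x_1 + 8/11x_2^2 - 3587/1089x_2 + 16339/7623
  leading term x_1: subtract (3226/14553)·h_4 from -3226/7623x_1 + 8/11x_2^2 - 3587/1089x_2 + 16339/7623 → 8/11x_2^2 - 4811/1323x_2 + 42337/14553
  leading term x_2^2: subtract (-32/33)·h_5 from 8/11x_2^2 - 4811/1323x_2 + 42337/14553 → -2689/14553x_2 + 2689/14553
  leading term x_2: subtract (-1/11)·h_6 from -2689/14553x_2 + 2689/14553 → 0
  remainder 0.

S(f_2,h_5): lcm = x_1x_2^2. S = 299/63x_1x_2 - 236/63x_1 + x_2.
  leading term x_1x_2: subtract (-299/63)·f_2 from 299/63x_1x_2 - 236/63x_1 + x_2 → -236/63x_1 + x_2 - 299/63
  leading term x_1: subtract (2596/1323)·h_4 from -236/63x_1 + x_2 - 299/63 → -2689/1323x_2 + 2689/1323
  leading term x_2: subtract (-1)·h_6 from -2689/1323x_2 + 2689/1323 → 0
  remainder 0.

S(f_3,h_5): leading monomials are coprime, so the S-polynomial reduces to 0 (Buchberger's first criterion).
S(h_4,h_5): leading monomials are coprime, so the S-polynomial reduces to 0 (Buchberger's first criterion).
S(f_1,h_6): lcm = x_1^2x_2. S = -1/11x_1^2 + 2/11x_1 + 8/11x_2 - 5/11.
  leading term x_1^2: subtract (-1/44)·f_3 from -1/11x_1^2 + 2/11x_1 + 8/11x_2 - 5/11 → 1/11x_1 + 35/44x_2 - 31/44
  leading term x_1: subtract (-1/21)·h_4 from 1/11x_1 + 35/44x_2 - 31/44 → 73/84x_2 - 73/84
  leading term x_2: subtract (4599/10756)·h_6 from 73/84x_2 - 73/84 → 0
  remainder 0.

S(f_2,h_6): lcm = x_1x_2. S = x_1 + 1.
  leading term x_1: subtract (-11/21)·h_4 from x_1 + 1 → 17/21x_2 - 17/21
  leading term x_2: subtract (1071/2689)·h_6 from 17/21x_2 - 17/21 → 0
  remainder 0.

S(f_3,h_6): leading monomials are coprime, so the S-polynomial reduces to 0 (Buchberger's first criterion).
S(h_4,h_6): leading monomials are coprime, so the S-polynomial reduces to 0 (Buchberger's first criterion).
S(h_5,h_6): lcm = x_2^2. S = -236/63x_2 + 236/63.
  leading term x_2: subtract (-4956/2689)·h_6 from -236/63x_2 + 236/63 → 0
  remainder 0.

Every S-polynomial of the final basis reduces to 0, so we have a Gröbner basis.
Inter-reduce: drop elements whose leading term is divisible by another's, tail-reduce, and make monic.
Reduced Gröbner basis: {x_1 + 1, x_2 - 1}.
Label its elements g_1 = x_1 + 1, g_2 = x_2 - 1.

Reduce p = -2x_1^2x_2 + 2 modulo G:
  leading term x_1^2x_2: subtract (-2x_1x_2)·g_1 from -2x_1^2x_2 + 2 → 2x_1x_2 + 2
  leading term x_1x_2: subtract (2x_2)·g_1 from 2x_1x_2 + 2 → -2x_2 + 2
  leading term x_2: subtract (-2)·g_2 from -2x_2 + 2 → 0
  normal form = 0.
Since the normal form is 0, p ∈ I.

The remainder on division by a Gröbner basis is unique — it is the normal form.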